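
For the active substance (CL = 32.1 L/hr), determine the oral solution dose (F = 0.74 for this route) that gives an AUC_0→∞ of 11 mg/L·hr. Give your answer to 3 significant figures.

Dose = CL × AUC_0→∞ / F
     = 32.1 × 11 / 0.74 = 477.162 mg

Dose = 477 mg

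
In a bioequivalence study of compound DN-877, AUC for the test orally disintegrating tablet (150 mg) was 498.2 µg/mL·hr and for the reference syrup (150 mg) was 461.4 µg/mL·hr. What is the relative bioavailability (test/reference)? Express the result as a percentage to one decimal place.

F_rel = 108.0%

F_rel = (AUC_test/D_test) / (AUC_ref/D_ref)
      = (498.2/150) / (461.4/150)
      = 3.32133 / 3.076 = 1.0798 = 107.98%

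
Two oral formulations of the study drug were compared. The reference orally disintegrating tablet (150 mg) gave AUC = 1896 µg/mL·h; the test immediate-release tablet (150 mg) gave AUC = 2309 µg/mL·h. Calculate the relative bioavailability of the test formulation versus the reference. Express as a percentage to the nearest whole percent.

F_rel = 122%

F_rel = (AUC_test/D_test) / (AUC_ref/D_ref)
      = (2309/150) / (1896/150)
      = 15.3933 / 12.64 = 1.2178 = 121.78%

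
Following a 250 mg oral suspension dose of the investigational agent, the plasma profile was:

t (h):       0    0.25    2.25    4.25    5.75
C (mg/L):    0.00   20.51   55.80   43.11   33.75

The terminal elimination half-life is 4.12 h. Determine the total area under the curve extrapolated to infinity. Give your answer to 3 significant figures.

AUC = 436 mg/L·h

Trapezoidal AUC_0→5.75:
  [0→0.25]: (0.00+20.51)/2 × 0.25 = 2.56375
  [0.25→2.25]: (20.51+55.80)/2 × 2 = 76.31
  [2.25→4.25]: (55.80+43.11)/2 × 2 = 98.91
  [4.25→5.75]: (43.11+33.75)/2 × 1.5 = 57.645
  Sum = 235.42875 mg/L·h
k_e = ln2 / t½ = 0.693147 / 4.12 = 0.1682 h^-1
Extrapolated tail: C_last / k_e = 33.75 / 0.1682 = 200.654
AUC_0→∞ = 235.42875 + 200.654 = 436.08275 mg/L·h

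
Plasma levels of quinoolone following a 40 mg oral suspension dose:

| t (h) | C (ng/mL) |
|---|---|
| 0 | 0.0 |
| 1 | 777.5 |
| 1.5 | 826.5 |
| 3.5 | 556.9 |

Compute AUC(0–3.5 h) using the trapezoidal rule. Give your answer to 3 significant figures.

AUC = 2170 ng/mL·h

Trapezoidal AUC_0→3.5:
  [0→1]: (0.0+777.5)/2 × 1 = 388.75
  [1→1.5]: (777.5+826.5)/2 × 0.5 = 401.0
  [1.5→3.5]: (826.5+556.9)/2 × 2 = 1383.4
  Sum = 2173.15 ng/mL·h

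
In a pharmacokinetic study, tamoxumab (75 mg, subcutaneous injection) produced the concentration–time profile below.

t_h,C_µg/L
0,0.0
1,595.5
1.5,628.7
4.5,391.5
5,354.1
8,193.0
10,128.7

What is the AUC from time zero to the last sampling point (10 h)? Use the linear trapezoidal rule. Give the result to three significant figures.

AUC = 3460 µg/L·h

Trapezoidal AUC_0→10:
  [0→1]: (0.0+595.5)/2 × 1 = 297.75
  [1→1.5]: (595.5+628.7)/2 × 0.5 = 306.05
  [1.5→4.5]: (628.7+391.5)/2 × 3 = 1530.3
  [4.5→5]: (391.5+354.1)/2 × 0.5 = 186.4
  [5→8]: (354.1+193.0)/2 × 3 = 820.65
  [8→10]: (193.0+128.7)/2 × 2 = 321.7
  Sum = 3462.85 µg/L·h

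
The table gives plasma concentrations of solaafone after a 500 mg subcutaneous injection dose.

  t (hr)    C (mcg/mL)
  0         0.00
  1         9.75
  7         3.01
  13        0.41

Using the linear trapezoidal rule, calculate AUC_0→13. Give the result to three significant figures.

AUC = 53.4 mcg/mL·hr

Trapezoidal AUC_0→13:
  [0→1]: (0.00+9.75)/2 × 1 = 4.875
  [1→7]: (9.75+3.01)/2 × 6 = 38.28
  [7→13]: (3.01+0.41)/2 × 6 = 10.26
  Sum = 53.415 mcg/mL·hr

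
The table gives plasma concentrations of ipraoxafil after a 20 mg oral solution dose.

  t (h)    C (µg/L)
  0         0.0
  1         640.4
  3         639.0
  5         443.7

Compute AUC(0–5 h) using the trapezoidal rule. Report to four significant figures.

AUC = 2682 µg/L·h

Trapezoidal AUC_0→5:
  [0→1]: (0.0+640.4)/2 × 1 = 320.2
  [1→3]: (640.4+639.0)/2 × 2 = 1279.4
  [3→5]: (639.0+443.7)/2 × 2 = 1082.7
  Sum = 2682.3 µg/L·h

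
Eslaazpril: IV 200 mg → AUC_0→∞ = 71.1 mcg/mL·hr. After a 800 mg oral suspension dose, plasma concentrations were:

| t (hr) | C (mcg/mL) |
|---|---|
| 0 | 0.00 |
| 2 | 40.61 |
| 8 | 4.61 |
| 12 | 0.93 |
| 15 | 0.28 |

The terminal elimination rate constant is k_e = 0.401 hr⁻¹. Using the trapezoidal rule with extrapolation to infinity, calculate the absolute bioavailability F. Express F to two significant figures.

Trapezoidal AUC_0→15 (oral suspension):
  [0→2]: (0.00+40.61)/2 × 2 = 40.61
  [2→8]: (40.61+4.61)/2 × 6 = 135.66
  [8→12]: (4.61+0.93)/2 × 4 = 11.08
  [12→15]: (0.93+0.28)/2 × 3 = 1.815
  Sum = 189.165 mcg/mL·hr
Tail: C_last/k_e = 0.28/0.401 = 0.698
AUC_0→∞ (oral suspension) = 189.165 + 0.698 = 189.863 mcg/mL·hr
F = (AUC_ev/D_ev)/(AUC_iv/D_iv) = (189.863/800)/(71.1/200) = 0.23732875/0.3555 = 0.6676

F = 0.67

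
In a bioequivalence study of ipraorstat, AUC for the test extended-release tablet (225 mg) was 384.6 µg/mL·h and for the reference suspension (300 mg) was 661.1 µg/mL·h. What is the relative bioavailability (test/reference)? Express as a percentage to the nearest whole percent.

F_rel = 78%

F_rel = (AUC_test/D_test) / (AUC_ref/D_ref)
      = (384.6/225) / (661.1/300)
      = 1.70933 / 2.20367 = 0.7757 = 77.57%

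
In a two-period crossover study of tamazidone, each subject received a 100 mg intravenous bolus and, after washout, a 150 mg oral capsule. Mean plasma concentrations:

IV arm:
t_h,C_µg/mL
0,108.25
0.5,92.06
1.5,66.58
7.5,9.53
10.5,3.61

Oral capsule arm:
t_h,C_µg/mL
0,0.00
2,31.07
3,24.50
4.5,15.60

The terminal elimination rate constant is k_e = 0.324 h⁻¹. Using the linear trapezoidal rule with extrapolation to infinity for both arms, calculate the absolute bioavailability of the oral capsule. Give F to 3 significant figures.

Trapezoidal AUC_0→10.5 (IV):
  [0→0.5]: (108.25+92.06)/2 × 0.5 = 50.0775
  [0.5→1.5]: (92.06+66.58)/2 × 1 = 79.32
  [1.5→7.5]: (66.58+9.53)/2 × 6 = 228.33
  [7.5→10.5]: (9.53+3.61)/2 × 3 = 19.71
  Sum = 377.4375 µg/mL·h
IV tail: 3.61/0.324 = 11.142; AUC_iv,0→∞ = 377.4375 + 11.142 = 388.5795 µg/mL·h
Trapezoidal AUC_0→4.5 (oral capsule):
  [0→2]: (0.00+31.07)/2 × 2 = 31.07
  [2→3]: (31.07+24.50)/2 × 1 = 27.785
  [3→4.5]: (24.50+15.60)/2 × 1.5 = 30.075
  Sum = 88.93 µg/mL·h
oral capsule tail: 15.60/0.324 = 48.148; AUC_ev,0→∞ = 88.93 + 48.148 = 137.078 µg/mL·h
F = (AUC_ev/D_ev)/(AUC_iv/D_iv) = (137.078/150)/(388.5795/100) = 0.913853/3.885795 = 0.2352

F = 0.235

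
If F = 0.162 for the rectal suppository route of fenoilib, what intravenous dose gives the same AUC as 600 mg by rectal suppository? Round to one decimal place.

D_iv = 97.2 mg

Systemic exposure from an extravascular dose = F × D_ev, so the equivalent IV dose is F × D_ev.
D_iv = F × D_ev = 0.162 × 600 = 97.2 mg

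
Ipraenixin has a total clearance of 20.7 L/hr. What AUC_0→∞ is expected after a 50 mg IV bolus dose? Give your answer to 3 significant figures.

AUC = 2.42 mg/L·hr

AUC_0→∞ = Dose_iv / CL
        = 50 / 20.7 = 2.41546 mg/L·hr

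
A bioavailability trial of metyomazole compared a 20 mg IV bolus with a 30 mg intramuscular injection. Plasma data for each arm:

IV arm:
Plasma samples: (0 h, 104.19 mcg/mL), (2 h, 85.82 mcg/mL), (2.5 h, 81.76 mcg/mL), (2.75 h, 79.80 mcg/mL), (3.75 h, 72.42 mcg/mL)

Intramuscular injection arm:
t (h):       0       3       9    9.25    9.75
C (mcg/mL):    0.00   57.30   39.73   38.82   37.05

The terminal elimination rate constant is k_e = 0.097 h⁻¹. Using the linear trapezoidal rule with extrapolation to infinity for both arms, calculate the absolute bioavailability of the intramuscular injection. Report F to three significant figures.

F = 0.489

Trapezoidal AUC_0→3.75 (IV):
  [0→2]: (104.19+85.82)/2 × 2 = 190.01
  [2→2.5]: (85.82+81.76)/2 × 0.5 = 41.895
  [2.5→2.75]: (81.76+79.80)/2 × 0.25 = 20.195
  [2.75→3.75]: (79.80+72.42)/2 × 1 = 76.11
  Sum = 328.21 mcg/mL·h
IV tail: 72.42/0.097 = 746.598; AUC_iv,0→∞ = 328.21 + 746.598 = 1074.808 mcg/mL·h
Trapezoidal AUC_0→9.75 (intramuscular injection):
  [0→3]: (0.00+57.30)/2 × 3 = 85.95
  [3→9]: (57.30+39.73)/2 × 6 = 291.09
  [9→9.25]: (39.73+38.82)/2 × 0.25 = 9.81875
  [9.25→9.75]: (38.82+37.05)/2 × 0.5 = 18.9675
  Sum = 405.82625 mcg/mL·h
intramuscular injection tail: 37.05/0.097 = 381.959; AUC_ev,0→∞ = 405.82625 + 381.959 = 787.78525 mcg/mL·h
F = (AUC_ev/D_ev)/(AUC_iv/D_iv) = (787.78525/30)/(1074.808/20) = 26.2595/53.7404 = 0.4886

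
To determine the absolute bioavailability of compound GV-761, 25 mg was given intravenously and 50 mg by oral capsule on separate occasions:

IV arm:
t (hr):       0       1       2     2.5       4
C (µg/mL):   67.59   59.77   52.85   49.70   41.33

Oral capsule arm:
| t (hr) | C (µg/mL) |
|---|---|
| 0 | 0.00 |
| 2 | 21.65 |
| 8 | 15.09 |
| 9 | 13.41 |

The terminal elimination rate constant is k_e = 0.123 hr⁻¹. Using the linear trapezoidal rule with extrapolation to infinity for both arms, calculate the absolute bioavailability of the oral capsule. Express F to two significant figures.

F = 0.23

Trapezoidal AUC_0→4 (IV):
  [0→1]: (67.59+59.77)/2 × 1 = 63.68
  [1→2]: (59.77+52.85)/2 × 1 = 56.31
  [2→2.5]: (52.85+49.70)/2 × 0.5 = 25.6375
  [2.5→4]: (49.70+41.33)/2 × 1.5 = 68.2725
  Sum = 213.9 µg/mL·hr
IV tail: 41.33/0.123 = 336.016; AUC_iv,0→∞ = 213.9 + 336.016 = 549.916 µg/mL·hr
Trapezoidal AUC_0→9 (oral capsule):
  [0→2]: (0.00+21.65)/2 × 2 = 21.65
  [2→8]: (21.65+15.09)/2 × 6 = 110.22
  [8→9]: (15.09+13.41)/2 × 1 = 14.25
  Sum = 146.12 µg/mL·hr
oral capsule tail: 13.41/0.123 = 109.024; AUC_ev,0→∞ = 146.12 + 109.024 = 255.144 µg/mL·hr
F = (AUC_ev/D_ev)/(AUC_iv/D_iv) = (255.144/50)/(549.916/25) = 5.10288/21.99664 = 0.2320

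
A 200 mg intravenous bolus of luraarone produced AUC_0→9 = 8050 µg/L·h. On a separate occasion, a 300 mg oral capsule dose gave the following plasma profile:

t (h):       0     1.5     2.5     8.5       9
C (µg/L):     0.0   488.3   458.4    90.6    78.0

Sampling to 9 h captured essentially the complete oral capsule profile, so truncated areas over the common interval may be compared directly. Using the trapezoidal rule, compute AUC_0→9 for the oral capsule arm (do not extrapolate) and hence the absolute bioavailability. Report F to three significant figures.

F = 0.209

Trapezoidal AUC_0→9 (oral capsule):
  [0→1.5]: (0.0+488.3)/2 × 1.5 = 366.225
  [1.5→2.5]: (488.3+458.4)/2 × 1 = 473.35
  [2.5→8.5]: (458.4+90.6)/2 × 6 = 1647.0
  [8.5→9]: (90.6+78.0)/2 × 0.5 = 42.15
  Sum = 2528.725 µg/L·h
F = (AUC_ev/D_ev)/(AUC_iv/D_iv) = (2528.725/300)/(8050/200) = 8.42908/40.25 = 0.2094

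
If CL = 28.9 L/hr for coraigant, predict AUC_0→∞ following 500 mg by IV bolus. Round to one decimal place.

AUC = 17.3 mg/L·hr

AUC_0→∞ = Dose_iv / CL
        = 500 / 28.9 = 17.301 mg/L·hr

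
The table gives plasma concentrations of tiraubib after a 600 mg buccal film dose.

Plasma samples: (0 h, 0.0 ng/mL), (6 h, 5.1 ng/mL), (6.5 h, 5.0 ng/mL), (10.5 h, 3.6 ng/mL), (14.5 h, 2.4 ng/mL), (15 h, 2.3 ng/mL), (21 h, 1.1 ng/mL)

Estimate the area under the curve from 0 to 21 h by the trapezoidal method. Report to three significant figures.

Trapezoidal AUC_0→21:
  [0→6]: (0.0+5.1)/2 × 6 = 15.3
  [6→6.5]: (5.1+5.0)/2 × 0.5 = 2.525
  [6.5→10.5]: (5.0+3.6)/2 × 4 = 17.2
  [10.5→14.5]: (3.6+2.4)/2 × 4 = 12.0
  [14.5→15]: (2.4+2.3)/2 × 0.5 = 1.175
  [15→21]: (2.3+1.1)/2 × 6 = 10.2
  Sum = 58.4 ng/mL·h

AUC = 58.4 ng/mL·h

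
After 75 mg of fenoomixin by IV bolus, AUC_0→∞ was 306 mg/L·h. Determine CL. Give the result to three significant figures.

CL = Dose_iv / AUC_0→∞
   = 75 / 306 = 0.245098 L/h

CL = 0.245 L/h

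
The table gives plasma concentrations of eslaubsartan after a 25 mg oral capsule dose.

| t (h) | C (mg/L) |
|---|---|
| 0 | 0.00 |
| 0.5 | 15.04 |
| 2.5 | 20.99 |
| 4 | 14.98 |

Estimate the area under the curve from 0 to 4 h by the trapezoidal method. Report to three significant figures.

Trapezoidal AUC_0→4:
  [0→0.5]: (0.00+15.04)/2 × 0.5 = 3.76
  [0.5→2.5]: (15.04+20.99)/2 × 2 = 36.03
  [2.5→4]: (20.99+14.98)/2 × 1.5 = 26.9775
  Sum = 66.7675 mg/L·h

AUC = 66.8 mg/L·h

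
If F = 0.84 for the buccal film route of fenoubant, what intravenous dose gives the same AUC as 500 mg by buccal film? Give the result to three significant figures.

Systemic exposure from an extravascular dose = F × D_ev, so the equivalent IV dose is F × D_ev.
D_iv = F × D_ev = 0.84 × 500 = 420 mg

D_iv = 420 mg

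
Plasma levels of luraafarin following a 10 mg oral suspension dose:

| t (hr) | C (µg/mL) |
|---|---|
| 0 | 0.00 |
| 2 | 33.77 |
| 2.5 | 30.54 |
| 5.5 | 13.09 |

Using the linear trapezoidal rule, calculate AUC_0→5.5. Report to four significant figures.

Trapezoidal AUC_0→5.5:
  [0→2]: (0.00+33.77)/2 × 2 = 33.77
  [2→2.5]: (33.77+30.54)/2 × 0.5 = 16.0775
  [2.5→5.5]: (30.54+13.09)/2 × 3 = 65.445
  Sum = 115.2925 µg/mL·hr

AUC = 115.3 µg/mL·hr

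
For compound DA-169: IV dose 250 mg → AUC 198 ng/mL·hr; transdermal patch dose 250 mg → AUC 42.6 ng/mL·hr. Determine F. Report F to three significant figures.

F = (AUC_ev / D_ev) / (AUC_iv / D_iv)
  = (42.6/250) / (198/250)
  = 0.1704 / 0.792 = 0.2152

F = 0.215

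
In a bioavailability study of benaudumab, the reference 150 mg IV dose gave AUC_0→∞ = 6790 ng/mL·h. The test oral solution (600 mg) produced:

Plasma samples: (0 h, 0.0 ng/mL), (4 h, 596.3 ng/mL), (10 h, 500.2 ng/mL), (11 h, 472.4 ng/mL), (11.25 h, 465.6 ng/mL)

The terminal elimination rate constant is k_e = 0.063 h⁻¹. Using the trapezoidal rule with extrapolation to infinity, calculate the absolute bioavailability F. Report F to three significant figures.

Trapezoidal AUC_0→11.25 (oral solution):
  [0→4]: (0.0+596.3)/2 × 4 = 1192.6
  [4→10]: (596.3+500.2)/2 × 6 = 3289.5
  [10→11]: (500.2+472.4)/2 × 1 = 486.3
  [11→11.25]: (472.4+465.6)/2 × 0.25 = 117.25
  Sum = 5085.65 ng/mL·h
Tail: C_last/k_e = 465.6/0.063 = 7390.476
AUC_0→∞ (oral solution) = 5085.65 + 7390.476 = 12476.126 ng/mL·h
F = (AUC_ev/D_ev)/(AUC_iv/D_iv) = (12476.126/600)/(6790/150) = 20.7935/45.2667 = 0.4594

F = 0.459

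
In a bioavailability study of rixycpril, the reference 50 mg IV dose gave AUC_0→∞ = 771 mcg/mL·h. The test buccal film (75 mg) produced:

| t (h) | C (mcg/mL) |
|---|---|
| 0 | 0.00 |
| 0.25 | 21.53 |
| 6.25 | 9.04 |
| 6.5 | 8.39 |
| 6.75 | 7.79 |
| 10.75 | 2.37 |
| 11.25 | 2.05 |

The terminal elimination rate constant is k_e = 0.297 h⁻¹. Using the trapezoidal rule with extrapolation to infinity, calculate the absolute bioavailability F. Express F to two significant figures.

Trapezoidal AUC_0→11.25 (buccal film):
  [0→0.25]: (0.00+21.53)/2 × 0.25 = 2.69125
  [0.25→6.25]: (21.53+9.04)/2 × 6 = 91.71
  [6.25→6.5]: (9.04+8.39)/2 × 0.25 = 2.17875
  [6.5→6.75]: (8.39+7.79)/2 × 0.25 = 2.0225
  [6.75→10.75]: (7.79+2.37)/2 × 4 = 20.32
  [10.75→11.25]: (2.37+2.05)/2 × 0.5 = 1.105
  Sum = 120.0275 mcg/mL·h
Tail: C_last/k_e = 2.05/0.297 = 6.902
AUC_0→∞ (buccal film) = 120.0275 + 6.902 = 126.9295 mcg/mL·h
F = (AUC_ev/D_ev)/(AUC_iv/D_iv) = (126.9295/75)/(771/50) = 1.69239/15.42 = 0.1098

F = 0.11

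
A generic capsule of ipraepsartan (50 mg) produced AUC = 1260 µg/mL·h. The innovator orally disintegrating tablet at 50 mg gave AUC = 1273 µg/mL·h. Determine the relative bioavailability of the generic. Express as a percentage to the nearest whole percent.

F_rel = (AUC_test/D_test) / (AUC_ref/D_ref)
      = (1260/50) / (1273/50)
      = 25.2 / 25.46 = 0.9898 = 98.98%

F_rel = 99%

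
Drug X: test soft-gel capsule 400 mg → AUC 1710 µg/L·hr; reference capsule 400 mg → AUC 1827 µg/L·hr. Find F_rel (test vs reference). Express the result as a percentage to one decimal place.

F_rel = 93.6%

F_rel = (AUC_test/D_test) / (AUC_ref/D_ref)
      = (1710/400) / (1827/400)
      = 4.275 / 4.5675 = 0.9360 = 93.60%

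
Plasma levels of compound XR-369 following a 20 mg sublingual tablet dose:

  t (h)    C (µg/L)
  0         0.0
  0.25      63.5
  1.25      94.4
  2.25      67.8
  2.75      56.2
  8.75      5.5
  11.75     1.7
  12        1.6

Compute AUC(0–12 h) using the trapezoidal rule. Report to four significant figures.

Trapezoidal AUC_0→12:
  [0→0.25]: (0.0+63.5)/2 × 0.25 = 7.9375
  [0.25→1.25]: (63.5+94.4)/2 × 1 = 78.95
  [1.25→2.25]: (94.4+67.8)/2 × 1 = 81.1
  [2.25→2.75]: (67.8+56.2)/2 × 0.5 = 31.0
  [2.75→8.75]: (56.2+5.5)/2 × 6 = 185.1
  [8.75→11.75]: (5.5+1.7)/2 × 3 = 10.8
  [11.75→12]: (1.7+1.6)/2 × 0.25 = 0.4125
  Sum = 395.3 µg/L·h

AUC = 395.3 µg/L·h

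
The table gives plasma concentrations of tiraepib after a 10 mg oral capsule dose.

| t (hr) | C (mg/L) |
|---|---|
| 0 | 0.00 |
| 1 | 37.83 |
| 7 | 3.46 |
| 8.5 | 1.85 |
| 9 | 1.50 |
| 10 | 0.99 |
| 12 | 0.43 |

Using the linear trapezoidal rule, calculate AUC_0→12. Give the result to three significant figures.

AUC = 150 mg/L·hr

Trapezoidal AUC_0→12:
  [0→1]: (0.00+37.83)/2 × 1 = 18.915
  [1→7]: (37.83+3.46)/2 × 6 = 123.87
  [7→8.5]: (3.46+1.85)/2 × 1.5 = 3.9825
  [8.5→9]: (1.85+1.50)/2 × 0.5 = 0.8375
  [9→10]: (1.50+0.99)/2 × 1 = 1.245
  [10→12]: (0.99+0.43)/2 × 2 = 1.42
  Sum = 150.27 mg/L·hr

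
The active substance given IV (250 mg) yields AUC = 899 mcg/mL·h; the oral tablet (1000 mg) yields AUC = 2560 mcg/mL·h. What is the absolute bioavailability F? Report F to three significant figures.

F = 0.712

F = (AUC_ev / D_ev) / (AUC_iv / D_iv)
  = (2560/1000) / (899/250)
  = 2.56 / 3.596 = 0.7119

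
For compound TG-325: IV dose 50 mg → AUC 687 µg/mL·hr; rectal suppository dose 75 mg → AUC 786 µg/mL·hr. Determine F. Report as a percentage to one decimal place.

F = 76.3%

F = (AUC_ev / D_ev) / (AUC_iv / D_iv)
  = (786/75) / (687/50)
  = 10.48 / 13.74 = 0.7627
  = 76.27%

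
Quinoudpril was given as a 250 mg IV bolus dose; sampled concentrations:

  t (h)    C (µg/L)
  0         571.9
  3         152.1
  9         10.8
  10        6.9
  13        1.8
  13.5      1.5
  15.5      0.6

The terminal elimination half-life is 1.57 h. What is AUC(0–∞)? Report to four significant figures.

Trapezoidal AUC_0→15.5:
  [0→3]: (571.9+152.1)/2 × 3 = 1086.0
  [3→9]: (152.1+10.8)/2 × 6 = 488.7
  [9→10]: (10.8+6.9)/2 × 1 = 8.85
  [10→13]: (6.9+1.8)/2 × 3 = 13.05
  [13→13.5]: (1.8+1.5)/2 × 0.5 = 0.825
  [13.5→15.5]: (1.5+0.6)/2 × 2 = 2.1
  Sum = 1599.525 µg/L·h
k_e = ln2 / t½ = 0.693147 / 1.57 = 0.4415 h^-1
Extrapolated tail: C_last / k_e = 0.6 / 0.4415 = 1.359
AUC_0→∞ = 1599.525 + 1.359 = 1600.884 µg/L·h

AUC = 1601 µg/L·h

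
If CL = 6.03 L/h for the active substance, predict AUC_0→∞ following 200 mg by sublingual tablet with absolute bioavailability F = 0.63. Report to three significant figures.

AUC = 20.9 mg/L·h

AUC_0→∞ = F × Dose / CL
        = 0.63 × 200 / 6.03 = 20.8955 mg/L·h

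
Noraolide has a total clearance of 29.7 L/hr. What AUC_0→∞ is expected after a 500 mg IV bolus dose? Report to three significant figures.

AUC = 16.8 mg/L·hr

AUC_0→∞ = Dose_iv / CL
        = 500 / 29.7 = 16.835 mg/L·hr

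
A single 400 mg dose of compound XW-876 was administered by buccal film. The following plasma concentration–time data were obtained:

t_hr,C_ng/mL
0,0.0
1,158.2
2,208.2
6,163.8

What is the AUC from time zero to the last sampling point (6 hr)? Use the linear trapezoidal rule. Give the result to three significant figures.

AUC = 1010 ng/mL·hr

Trapezoidal AUC_0→6:
  [0→1]: (0.0+158.2)/2 × 1 = 79.1
  [1→2]: (158.2+208.2)/2 × 1 = 183.2
  [2→6]: (208.2+163.8)/2 × 4 = 744.0
  Sum = 1006.3 ng/mL·hr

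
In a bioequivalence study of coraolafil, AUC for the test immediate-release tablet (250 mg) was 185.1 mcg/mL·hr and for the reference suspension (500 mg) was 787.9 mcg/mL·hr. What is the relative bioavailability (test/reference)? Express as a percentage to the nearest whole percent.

F_rel = 47%

F_rel = (AUC_test/D_test) / (AUC_ref/D_ref)
      = (185.1/250) / (787.9/500)
      = 0.7404 / 1.5758 = 0.4699 = 46.99%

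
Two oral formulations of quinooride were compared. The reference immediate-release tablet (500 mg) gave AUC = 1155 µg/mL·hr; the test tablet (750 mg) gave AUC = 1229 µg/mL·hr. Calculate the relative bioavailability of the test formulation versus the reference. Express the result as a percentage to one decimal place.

F_rel = 70.9%

F_rel = (AUC_test/D_test) / (AUC_ref/D_ref)
      = (1229/750) / (1155/500)
      = 1.63867 / 2.31 = 0.7094 = 70.94%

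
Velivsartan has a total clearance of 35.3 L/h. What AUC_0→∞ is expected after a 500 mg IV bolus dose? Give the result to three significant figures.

AUC = 14.2 mg/L·h

AUC_0→∞ = Dose_iv / CL
        = 500 / 35.3 = 14.1643 mg/L·h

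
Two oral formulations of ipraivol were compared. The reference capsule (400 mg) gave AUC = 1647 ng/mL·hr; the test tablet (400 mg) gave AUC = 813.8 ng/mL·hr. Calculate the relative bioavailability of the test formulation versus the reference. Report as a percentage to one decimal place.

F_rel = (AUC_test/D_test) / (AUC_ref/D_ref)
      = (813.8/400) / (1647/400)
      = 2.0345 / 4.1175 = 0.4941 = 49.41%

F_rel = 49.4%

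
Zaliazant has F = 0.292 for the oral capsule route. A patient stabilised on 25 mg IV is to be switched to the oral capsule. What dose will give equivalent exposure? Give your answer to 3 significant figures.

For equal systemic exposure: F × D_ev = D_iv
D_ev = D_iv / F = 25 / 0.292 = 85.6164 mg

D_oral = 85.6 mg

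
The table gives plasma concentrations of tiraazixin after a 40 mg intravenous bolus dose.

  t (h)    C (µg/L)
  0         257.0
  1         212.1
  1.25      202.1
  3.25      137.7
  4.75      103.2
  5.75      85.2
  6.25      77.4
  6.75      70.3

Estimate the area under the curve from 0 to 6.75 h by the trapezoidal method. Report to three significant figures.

AUC = 979 µg/L·h

Trapezoidal AUC_0→6.75:
  [0→1]: (257.0+212.1)/2 × 1 = 234.55
  [1→1.25]: (212.1+202.1)/2 × 0.25 = 51.775
  [1.25→3.25]: (202.1+137.7)/2 × 2 = 339.8
  [3.25→4.75]: (137.7+103.2)/2 × 1.5 = 180.675
  [4.75→5.75]: (103.2+85.2)/2 × 1 = 94.2
  [5.75→6.25]: (85.2+77.4)/2 × 0.5 = 40.65
  [6.25→6.75]: (77.4+70.3)/2 × 0.5 = 36.925
  Sum = 978.575 µg/L·h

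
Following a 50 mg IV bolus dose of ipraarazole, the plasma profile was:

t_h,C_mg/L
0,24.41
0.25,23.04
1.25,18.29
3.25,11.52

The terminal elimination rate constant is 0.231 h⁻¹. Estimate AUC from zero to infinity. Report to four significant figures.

Trapezoidal AUC_0→3.25:
  [0→0.25]: (24.41+23.04)/2 × 0.25 = 5.93125
  [0.25→1.25]: (23.04+18.29)/2 × 1 = 20.665
  [1.25→3.25]: (18.29+11.52)/2 × 2 = 29.81
  Sum = 56.40625 mg/L·h
Extrapolated tail: C_last / k_e = 11.52 / 0.231 = 49.870
AUC_0→∞ = 56.40625 + 49.870 = 106.27625 mg/L·h

AUC = 106.3 mg/L·h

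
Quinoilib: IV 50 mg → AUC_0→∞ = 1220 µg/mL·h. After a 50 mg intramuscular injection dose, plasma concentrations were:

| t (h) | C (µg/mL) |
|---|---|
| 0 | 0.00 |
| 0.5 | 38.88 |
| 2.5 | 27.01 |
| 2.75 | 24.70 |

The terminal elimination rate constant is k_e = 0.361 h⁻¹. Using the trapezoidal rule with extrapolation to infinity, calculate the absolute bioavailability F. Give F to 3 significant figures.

F = 0.123

Trapezoidal AUC_0→2.75 (intramuscular injection):
  [0→0.5]: (0.00+38.88)/2 × 0.5 = 9.72
  [0.5→2.5]: (38.88+27.01)/2 × 2 = 65.89
  [2.5→2.75]: (27.01+24.70)/2 × 0.25 = 6.46375
  Sum = 82.07375 µg/mL·h
Tail: C_last/k_e = 24.70/0.361 = 68.421
AUC_0→∞ (intramuscular injection) = 82.07375 + 68.421 = 150.49475 µg/mL·h
F = (AUC_ev/D_ev)/(AUC_iv/D_iv) = (150.49475/50)/(1220/50) = 3.009895/24.4 = 0.1234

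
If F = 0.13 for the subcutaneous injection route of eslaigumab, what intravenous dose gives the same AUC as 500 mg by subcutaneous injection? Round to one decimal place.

D_iv = 65.0 mg

Systemic exposure from an extravascular dose = F × D_ev, so the equivalent IV dose is F × D_ev.
D_iv = F × D_ev = 0.13 × 500 = 65 mg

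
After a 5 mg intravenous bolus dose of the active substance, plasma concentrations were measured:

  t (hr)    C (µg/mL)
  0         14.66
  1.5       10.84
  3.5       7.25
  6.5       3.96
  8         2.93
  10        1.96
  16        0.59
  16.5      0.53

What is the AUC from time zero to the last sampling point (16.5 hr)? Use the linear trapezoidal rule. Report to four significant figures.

Trapezoidal AUC_0→16.5:
  [0→1.5]: (14.66+10.84)/2 × 1.5 = 19.125
  [1.5→3.5]: (10.84+7.25)/2 × 2 = 18.09
  [3.5→6.5]: (7.25+3.96)/2 × 3 = 16.815
  [6.5→8]: (3.96+2.93)/2 × 1.5 = 5.1675
  [8→10]: (2.93+1.96)/2 × 2 = 4.89
  [10→16]: (1.96+0.59)/2 × 6 = 7.65
  [16→16.5]: (0.59+0.53)/2 × 0.5 = 0.28
  Sum = 72.0175 µg/mL·hr

AUC = 72.02 µg/mL·hr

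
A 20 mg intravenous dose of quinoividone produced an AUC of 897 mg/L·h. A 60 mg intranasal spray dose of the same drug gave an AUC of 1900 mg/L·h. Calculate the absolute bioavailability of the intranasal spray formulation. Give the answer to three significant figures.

F = 0.706

F = (AUC_ev / D_ev) / (AUC_iv / D_iv)
  = (1900/60) / (897/20)
  = 31.6667 / 44.85 = 0.7061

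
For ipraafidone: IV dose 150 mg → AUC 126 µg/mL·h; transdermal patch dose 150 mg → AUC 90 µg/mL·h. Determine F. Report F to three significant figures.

F = 0.714

F = (AUC_ev / D_ev) / (AUC_iv / D_iv)
  = (90/150) / (126/150)
  = 0.6 / 0.84 = 0.7143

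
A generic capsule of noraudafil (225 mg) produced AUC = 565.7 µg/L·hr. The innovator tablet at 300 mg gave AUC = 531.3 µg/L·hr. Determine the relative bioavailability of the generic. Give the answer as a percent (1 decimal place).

F_rel = 142.0%

F_rel = (AUC_test/D_test) / (AUC_ref/D_ref)
      = (565.7/225) / (531.3/300)
      = 2.51422 / 1.771 = 1.4197 = 141.97%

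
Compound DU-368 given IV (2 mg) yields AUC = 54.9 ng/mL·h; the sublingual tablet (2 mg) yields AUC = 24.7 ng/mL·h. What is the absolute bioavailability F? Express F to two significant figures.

F = 0.45

F = (AUC_ev / D_ev) / (AUC_iv / D_iv)
  = (24.7/2) / (54.9/2)
  = 12.35 / 27.45 = 0.4499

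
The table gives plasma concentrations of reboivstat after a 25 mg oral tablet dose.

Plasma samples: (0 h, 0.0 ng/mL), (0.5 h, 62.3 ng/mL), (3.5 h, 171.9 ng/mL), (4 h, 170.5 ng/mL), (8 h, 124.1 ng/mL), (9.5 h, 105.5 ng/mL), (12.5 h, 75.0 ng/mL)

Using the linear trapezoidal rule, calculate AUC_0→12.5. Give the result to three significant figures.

Trapezoidal AUC_0→12.5:
  [0→0.5]: (0.0+62.3)/2 × 0.5 = 15.575
  [0.5→3.5]: (62.3+171.9)/2 × 3 = 351.3
  [3.5→4]: (171.9+170.5)/2 × 0.5 = 85.6
  [4→8]: (170.5+124.1)/2 × 4 = 589.2
  [8→9.5]: (124.1+105.5)/2 × 1.5 = 172.2
  [9.5→12.5]: (105.5+75.0)/2 × 3 = 270.75
  Sum = 1484.625 ng/mL·h

AUC = 1480 ng/mL·h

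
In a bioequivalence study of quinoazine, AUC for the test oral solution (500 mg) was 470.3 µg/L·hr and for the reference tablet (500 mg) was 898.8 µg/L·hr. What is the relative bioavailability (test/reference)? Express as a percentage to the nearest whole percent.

F_rel = 52%

F_rel = (AUC_test/D_test) / (AUC_ref/D_ref)
      = (470.3/500) / (898.8/500)
      = 0.9406 / 1.7976 = 0.5233 = 52.33%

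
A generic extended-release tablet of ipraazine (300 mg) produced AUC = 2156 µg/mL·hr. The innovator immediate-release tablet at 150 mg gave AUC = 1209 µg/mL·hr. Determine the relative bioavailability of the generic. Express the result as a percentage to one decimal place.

F_rel = (AUC_test/D_test) / (AUC_ref/D_ref)
      = (2156/300) / (1209/150)
      = 7.18667 / 8.06 = 0.8916 = 89.16%

F_rel = 89.2%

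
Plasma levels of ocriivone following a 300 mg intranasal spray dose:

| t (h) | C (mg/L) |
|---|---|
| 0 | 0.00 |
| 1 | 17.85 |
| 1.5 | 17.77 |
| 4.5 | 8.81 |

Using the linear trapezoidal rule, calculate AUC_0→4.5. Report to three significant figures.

AUC = 57.7 mg/L·h

Trapezoidal AUC_0→4.5:
  [0→1]: (0.00+17.85)/2 × 1 = 8.925
  [1→1.5]: (17.85+17.77)/2 × 0.5 = 8.905
  [1.5→4.5]: (17.77+8.81)/2 × 3 = 39.87
  Sum = 57.7 mg/L·h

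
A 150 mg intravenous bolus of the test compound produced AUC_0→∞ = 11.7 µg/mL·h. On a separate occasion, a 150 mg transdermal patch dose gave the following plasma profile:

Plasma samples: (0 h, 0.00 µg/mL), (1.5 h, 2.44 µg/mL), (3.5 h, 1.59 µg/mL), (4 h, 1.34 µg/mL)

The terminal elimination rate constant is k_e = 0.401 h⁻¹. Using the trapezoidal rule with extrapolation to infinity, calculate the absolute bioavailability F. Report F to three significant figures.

Trapezoidal AUC_0→4 (transdermal patch):
  [0→1.5]: (0.00+2.44)/2 × 1.5 = 1.83
  [1.5→3.5]: (2.44+1.59)/2 × 2 = 4.03
  [3.5→4]: (1.59+1.34)/2 × 0.5 = 0.7325
  Sum = 6.5925 µg/mL·h
Tail: C_last/k_e = 1.34/0.401 = 3.342
AUC_0→∞ (transdermal patch) = 6.5925 + 3.342 = 9.9345 µg/mL·h
F = (AUC_ev/D_ev)/(AUC_iv/D_iv) = (9.9345/150)/(11.7/150) = 0.06623/0.078 = 0.8491

F = 0.849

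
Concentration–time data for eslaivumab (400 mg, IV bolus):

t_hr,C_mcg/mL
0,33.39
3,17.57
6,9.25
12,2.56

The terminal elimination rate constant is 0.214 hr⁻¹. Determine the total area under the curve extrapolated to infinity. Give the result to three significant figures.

Trapezoidal AUC_0→12:
  [0→3]: (33.39+17.57)/2 × 3 = 76.44
  [3→6]: (17.57+9.25)/2 × 3 = 40.23
  [6→12]: (9.25+2.56)/2 × 6 = 35.43
  Sum = 152.1 mcg/mL·hr
Extrapolated tail: C_last / k_e = 2.56 / 0.214 = 11.963
AUC_0→∞ = 152.1 + 11.963 = 164.063 mcg/mL·hr

AUC = 164 mcg/mL·hr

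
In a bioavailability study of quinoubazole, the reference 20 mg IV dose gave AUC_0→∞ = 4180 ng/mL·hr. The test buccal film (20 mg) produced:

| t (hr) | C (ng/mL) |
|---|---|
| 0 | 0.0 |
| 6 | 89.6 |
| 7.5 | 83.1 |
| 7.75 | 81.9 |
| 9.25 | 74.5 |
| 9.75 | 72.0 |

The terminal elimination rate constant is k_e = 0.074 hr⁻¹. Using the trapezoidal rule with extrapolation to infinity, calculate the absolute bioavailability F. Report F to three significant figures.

F = 0.370

Trapezoidal AUC_0→9.75 (buccal film):
  [0→6]: (0.0+89.6)/2 × 6 = 268.8
  [6→7.5]: (89.6+83.1)/2 × 1.5 = 129.525
  [7.5→7.75]: (83.1+81.9)/2 × 0.25 = 20.625
  [7.75→9.25]: (81.9+74.5)/2 × 1.5 = 117.3
  [9.25→9.75]: (74.5+72.0)/2 × 0.5 = 36.625
  Sum = 572.875 ng/mL·hr
Tail: C_last/k_e = 72.0/0.074 = 972.973
AUC_0→∞ (buccal film) = 572.875 + 972.973 = 1545.848 ng/mL·hr
F = (AUC_ev/D_ev)/(AUC_iv/D_iv) = (1545.848/20)/(4180/20) = 77.2924/209 = 0.3698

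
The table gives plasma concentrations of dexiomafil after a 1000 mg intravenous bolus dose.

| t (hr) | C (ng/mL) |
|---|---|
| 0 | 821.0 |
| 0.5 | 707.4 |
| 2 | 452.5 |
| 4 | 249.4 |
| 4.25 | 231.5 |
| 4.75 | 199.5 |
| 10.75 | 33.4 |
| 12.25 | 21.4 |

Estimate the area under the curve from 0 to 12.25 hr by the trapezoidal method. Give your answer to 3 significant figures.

AUC = 2860 ng/mL·hr

Trapezoidal AUC_0→12.25:
  [0→0.5]: (821.0+707.4)/2 × 0.5 = 382.1
  [0.5→2]: (707.4+452.5)/2 × 1.5 = 869.925
  [2→4]: (452.5+249.4)/2 × 2 = 701.9
  [4→4.25]: (249.4+231.5)/2 × 0.25 = 60.1125
  [4.25→4.75]: (231.5+199.5)/2 × 0.5 = 107.75
  [4.75→10.75]: (199.5+33.4)/2 × 6 = 698.7
  [10.75→12.25]: (33.4+21.4)/2 × 1.5 = 41.1
  Sum = 2861.5875 ng/mL·hr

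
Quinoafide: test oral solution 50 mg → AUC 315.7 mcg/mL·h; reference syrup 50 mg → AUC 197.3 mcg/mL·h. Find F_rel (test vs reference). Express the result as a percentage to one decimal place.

F_rel = (AUC_test/D_test) / (AUC_ref/D_ref)
      = (315.7/50) / (197.3/50)
      = 6.314 / 3.946 = 1.6001 = 160.01%

F_rel = 160.0%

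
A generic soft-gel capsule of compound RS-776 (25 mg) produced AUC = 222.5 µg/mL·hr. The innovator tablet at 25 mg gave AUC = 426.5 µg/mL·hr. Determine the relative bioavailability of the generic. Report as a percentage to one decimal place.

F_rel = (AUC_test/D_test) / (AUC_ref/D_ref)
      = (222.5/25) / (426.5/25)
      = 8.9 / 17.06 = 0.5217 = 52.17%

F_rel = 52.2%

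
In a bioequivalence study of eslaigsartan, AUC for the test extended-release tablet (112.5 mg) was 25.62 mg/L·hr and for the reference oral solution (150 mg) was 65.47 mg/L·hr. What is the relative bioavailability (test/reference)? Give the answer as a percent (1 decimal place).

F_rel = (AUC_test/D_test) / (AUC_ref/D_ref)
      = (25.62/112.5) / (65.47/150)
      = 0.227733 / 0.436467 = 0.5218 = 52.18%

F_rel = 52.2%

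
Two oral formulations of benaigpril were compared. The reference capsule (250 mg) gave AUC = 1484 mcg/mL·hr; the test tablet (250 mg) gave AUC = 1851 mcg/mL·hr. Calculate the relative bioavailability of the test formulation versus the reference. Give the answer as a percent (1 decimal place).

F_rel = 124.7%

F_rel = (AUC_test/D_test) / (AUC_ref/D_ref)
      = (1851/250) / (1484/250)
      = 7.404 / 5.936 = 1.2473 = 124.73%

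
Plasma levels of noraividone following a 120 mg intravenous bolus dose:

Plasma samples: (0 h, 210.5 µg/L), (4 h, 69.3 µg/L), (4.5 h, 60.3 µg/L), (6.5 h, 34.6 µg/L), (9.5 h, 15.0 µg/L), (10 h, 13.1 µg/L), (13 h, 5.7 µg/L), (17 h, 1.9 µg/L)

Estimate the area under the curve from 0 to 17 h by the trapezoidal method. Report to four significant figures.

AUC = 811.7 µg/L·h

Trapezoidal AUC_0→17:
  [0→4]: (210.5+69.3)/2 × 4 = 559.6
  [4→4.5]: (69.3+60.3)/2 × 0.5 = 32.4
  [4.5→6.5]: (60.3+34.6)/2 × 2 = 94.9
  [6.5→9.5]: (34.6+15.0)/2 × 3 = 74.4
  [9.5→10]: (15.0+13.1)/2 × 0.5 = 7.025
  [10→13]: (13.1+5.7)/2 × 3 = 28.2
  [13→17]: (5.7+1.9)/2 × 4 = 15.2
  Sum = 811.725 µg/L·h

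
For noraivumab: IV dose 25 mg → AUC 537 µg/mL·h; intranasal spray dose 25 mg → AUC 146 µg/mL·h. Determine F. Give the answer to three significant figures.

F = (AUC_ev / D_ev) / (AUC_iv / D_iv)
  = (146/25) / (537/25)
  = 5.84 / 21.48 = 0.2719

F = 0.272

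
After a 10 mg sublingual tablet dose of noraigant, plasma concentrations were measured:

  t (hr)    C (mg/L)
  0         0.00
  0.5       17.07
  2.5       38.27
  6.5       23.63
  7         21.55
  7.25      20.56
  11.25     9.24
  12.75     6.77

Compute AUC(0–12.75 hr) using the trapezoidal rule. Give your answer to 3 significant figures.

Trapezoidal AUC_0→12.75:
  [0→0.5]: (0.00+17.07)/2 × 0.5 = 4.2675
  [0.5→2.5]: (17.07+38.27)/2 × 2 = 55.34
  [2.5→6.5]: (38.27+23.63)/2 × 4 = 123.8
  [6.5→7]: (23.63+21.55)/2 × 0.5 = 11.295
  [7→7.25]: (21.55+20.56)/2 × 0.25 = 5.26375
  [7.25→11.25]: (20.56+9.24)/2 × 4 = 59.6
  [11.25→12.75]: (9.24+6.77)/2 × 1.5 = 12.0075
  Sum = 271.57375 mg/L·hr

AUC = 272 mg/L·hr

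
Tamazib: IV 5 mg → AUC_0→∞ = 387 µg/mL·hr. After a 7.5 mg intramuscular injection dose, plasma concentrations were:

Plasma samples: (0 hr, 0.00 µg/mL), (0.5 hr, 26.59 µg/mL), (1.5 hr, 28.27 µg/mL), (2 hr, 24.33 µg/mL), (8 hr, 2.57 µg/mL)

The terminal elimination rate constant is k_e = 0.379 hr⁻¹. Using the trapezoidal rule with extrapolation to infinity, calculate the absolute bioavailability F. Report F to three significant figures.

Trapezoidal AUC_0→8 (intramuscular injection):
  [0→0.5]: (0.00+26.59)/2 × 0.5 = 6.6475
  [0.5→1.5]: (26.59+28.27)/2 × 1 = 27.43
  [1.5→2]: (28.27+24.33)/2 × 0.5 = 13.15
  [2→8]: (24.33+2.57)/2 × 6 = 80.7
  Sum = 127.9275 µg/mL·hr
Tail: C_last/k_e = 2.57/0.379 = 6.781
AUC_0→∞ (intramuscular injection) = 127.9275 + 6.781 = 134.7085 µg/mL·hr
F = (AUC_ev/D_ev)/(AUC_iv/D_iv) = (134.7085/7.5)/(387/5) = 17.9611/77.4 = 0.2321

F = 0.232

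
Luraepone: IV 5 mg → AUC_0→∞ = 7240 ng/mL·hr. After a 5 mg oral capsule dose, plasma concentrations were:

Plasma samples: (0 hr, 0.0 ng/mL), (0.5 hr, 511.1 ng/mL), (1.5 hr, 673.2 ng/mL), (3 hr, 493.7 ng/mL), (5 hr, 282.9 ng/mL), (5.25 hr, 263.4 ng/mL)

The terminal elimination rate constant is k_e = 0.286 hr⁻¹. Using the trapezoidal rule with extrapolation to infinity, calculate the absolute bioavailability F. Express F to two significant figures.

Trapezoidal AUC_0→5.25 (oral capsule):
  [0→0.5]: (0.0+511.1)/2 × 0.5 = 127.775
  [0.5→1.5]: (511.1+673.2)/2 × 1 = 592.15
  [1.5→3]: (673.2+493.7)/2 × 1.5 = 875.175
  [3→5]: (493.7+282.9)/2 × 2 = 776.6
  [5→5.25]: (282.9+263.4)/2 × 0.25 = 68.2875
  Sum = 2439.9875 ng/mL·hr
Tail: C_last/k_e = 263.4/0.286 = 920.979
AUC_0→∞ (oral capsule) = 2439.9875 + 920.979 = 3360.9665 ng/mL·hr
F = (AUC_ev/D_ev)/(AUC_iv/D_iv) = (3360.9665/5)/(7240/5) = 672.1933/1448 = 0.4642

F = 0.46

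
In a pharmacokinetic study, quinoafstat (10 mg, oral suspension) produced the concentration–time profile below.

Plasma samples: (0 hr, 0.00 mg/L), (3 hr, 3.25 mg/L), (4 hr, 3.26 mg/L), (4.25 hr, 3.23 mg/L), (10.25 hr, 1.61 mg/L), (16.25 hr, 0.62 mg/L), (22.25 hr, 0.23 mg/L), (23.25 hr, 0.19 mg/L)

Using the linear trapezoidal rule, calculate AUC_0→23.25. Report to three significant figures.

Trapezoidal AUC_0→23.25:
  [0→3]: (0.00+3.25)/2 × 3 = 4.875
  [3→4]: (3.25+3.26)/2 × 1 = 3.255
  [4→4.25]: (3.26+3.23)/2 × 0.25 = 0.81125
  [4.25→10.25]: (3.23+1.61)/2 × 6 = 14.52
  [10.25→16.25]: (1.61+0.62)/2 × 6 = 6.69
  [16.25→22.25]: (0.62+0.23)/2 × 6 = 2.55
  [22.25→23.25]: (0.23+0.19)/2 × 1 = 0.21
  Sum = 32.91125 mg/L·hr

AUC = 32.9 mg/L·hr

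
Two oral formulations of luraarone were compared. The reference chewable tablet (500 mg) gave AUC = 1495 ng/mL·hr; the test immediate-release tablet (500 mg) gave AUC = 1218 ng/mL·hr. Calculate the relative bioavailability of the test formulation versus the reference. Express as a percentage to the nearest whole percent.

F_rel = (AUC_test/D_test) / (AUC_ref/D_ref)
      = (1218/500) / (1495/500)
      = 2.436 / 2.99 = 0.8147 = 81.47%

F_rel = 81%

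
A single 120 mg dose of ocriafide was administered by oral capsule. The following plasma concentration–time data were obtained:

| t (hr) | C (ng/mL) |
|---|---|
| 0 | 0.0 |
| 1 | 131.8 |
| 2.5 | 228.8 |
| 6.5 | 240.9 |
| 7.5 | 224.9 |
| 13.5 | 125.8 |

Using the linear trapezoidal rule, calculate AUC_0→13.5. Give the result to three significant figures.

Trapezoidal AUC_0→13.5:
  [0→1]: (0.0+131.8)/2 × 1 = 65.9
  [1→2.5]: (131.8+228.8)/2 × 1.5 = 270.45
  [2.5→6.5]: (228.8+240.9)/2 × 4 = 939.4
  [6.5→7.5]: (240.9+224.9)/2 × 1 = 232.9
  [7.5→13.5]: (224.9+125.8)/2 × 6 = 1052.1
  Sum = 2560.75 ng/mL·hr

AUC = 2560 ng/mL·hr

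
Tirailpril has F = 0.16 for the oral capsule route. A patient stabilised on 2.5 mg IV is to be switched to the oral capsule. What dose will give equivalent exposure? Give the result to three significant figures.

For equal systemic exposure: F × D_ev = D_iv
D_ev = D_iv / F = 2.5 / 0.16 = 15.625 mg

D_oral = 15.6 mg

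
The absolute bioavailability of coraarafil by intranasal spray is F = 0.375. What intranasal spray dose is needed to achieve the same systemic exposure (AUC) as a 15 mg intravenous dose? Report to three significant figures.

For equal systemic exposure: F × D_ev = D_iv
D_ev = D_iv / F = 15 / 0.375 = 40 mg

D_intranasal = 40.0 mg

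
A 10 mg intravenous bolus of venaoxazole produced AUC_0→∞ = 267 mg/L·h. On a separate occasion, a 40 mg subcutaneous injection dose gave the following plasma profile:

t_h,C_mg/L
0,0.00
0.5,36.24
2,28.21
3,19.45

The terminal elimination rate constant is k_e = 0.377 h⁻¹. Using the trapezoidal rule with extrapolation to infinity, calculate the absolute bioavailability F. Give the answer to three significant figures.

F = 0.124

Trapezoidal AUC_0→3 (subcutaneous injection):
  [0→0.5]: (0.00+36.24)/2 × 0.5 = 9.06
  [0.5→2]: (36.24+28.21)/2 × 1.5 = 48.3375
  [2→3]: (28.21+19.45)/2 × 1 = 23.83
  Sum = 81.2275 mg/L·h
Tail: C_last/k_e = 19.45/0.377 = 51.592
AUC_0→∞ (subcutaneous injection) = 81.2275 + 51.592 = 132.8195 mg/L·h
F = (AUC_ev/D_ev)/(AUC_iv/D_iv) = (132.8195/40)/(267/10) = 3.3204875/26.7 = 0.1244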